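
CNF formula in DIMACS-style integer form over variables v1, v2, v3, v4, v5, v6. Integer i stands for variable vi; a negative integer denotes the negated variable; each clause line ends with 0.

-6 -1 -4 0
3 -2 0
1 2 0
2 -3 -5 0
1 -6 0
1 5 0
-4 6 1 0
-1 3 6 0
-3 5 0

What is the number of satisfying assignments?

6

Satisfying assignments:
  v1=0 v2=1 v3=1 v4=0 v5=1 v6=0
  v1=1 v2=0 v3=0 v4=0 v5=0 v6=1
  v1=1 v2=0 v3=0 v4=0 v5=1 v6=1
  v1=1 v2=1 v3=1 v4=0 v5=1 v6=0
  v1=1 v2=1 v3=1 v4=0 v5=1 v6=1
  v1=1 v2=1 v3=1 v4=1 v5=1 v6=0
That's 6 in total.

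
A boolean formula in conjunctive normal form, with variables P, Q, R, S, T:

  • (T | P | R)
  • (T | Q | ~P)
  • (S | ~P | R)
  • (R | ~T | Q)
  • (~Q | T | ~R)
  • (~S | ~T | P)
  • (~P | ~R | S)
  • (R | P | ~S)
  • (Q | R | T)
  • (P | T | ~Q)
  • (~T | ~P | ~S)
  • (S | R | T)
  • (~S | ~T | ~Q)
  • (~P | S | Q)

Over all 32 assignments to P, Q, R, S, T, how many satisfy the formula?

6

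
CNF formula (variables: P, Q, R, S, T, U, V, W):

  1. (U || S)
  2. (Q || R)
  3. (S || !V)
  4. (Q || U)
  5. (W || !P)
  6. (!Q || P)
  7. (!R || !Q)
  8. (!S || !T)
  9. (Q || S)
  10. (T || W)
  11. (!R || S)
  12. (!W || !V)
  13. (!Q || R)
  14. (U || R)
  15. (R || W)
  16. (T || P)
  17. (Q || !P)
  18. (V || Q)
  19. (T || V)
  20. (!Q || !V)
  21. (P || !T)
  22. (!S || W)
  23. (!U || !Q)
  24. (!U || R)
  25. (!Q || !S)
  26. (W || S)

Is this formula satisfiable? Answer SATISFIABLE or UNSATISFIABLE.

UNSATISFIABLE

Q = True:
  propagation gives P=True, W=True, R=False; an empty clause results — contradiction.
Q = False:
  propagation gives R=True, U=True, S=True, T=False; an empty clause results — contradiction.
Every branch closes, so no satisfying assignment exists.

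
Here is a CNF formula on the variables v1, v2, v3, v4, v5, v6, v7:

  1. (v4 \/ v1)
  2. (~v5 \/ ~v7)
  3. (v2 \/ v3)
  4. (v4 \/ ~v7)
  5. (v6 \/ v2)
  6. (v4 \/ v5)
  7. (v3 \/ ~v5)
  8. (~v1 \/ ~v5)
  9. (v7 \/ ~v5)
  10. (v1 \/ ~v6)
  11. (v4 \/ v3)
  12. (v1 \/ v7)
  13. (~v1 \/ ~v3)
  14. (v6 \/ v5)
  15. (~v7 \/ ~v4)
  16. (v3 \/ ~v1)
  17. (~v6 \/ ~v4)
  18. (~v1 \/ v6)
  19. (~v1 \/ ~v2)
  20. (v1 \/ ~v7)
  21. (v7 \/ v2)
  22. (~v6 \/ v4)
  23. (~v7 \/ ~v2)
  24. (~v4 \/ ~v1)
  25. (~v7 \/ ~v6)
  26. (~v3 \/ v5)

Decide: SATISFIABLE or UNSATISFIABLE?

UNSATISFIABLE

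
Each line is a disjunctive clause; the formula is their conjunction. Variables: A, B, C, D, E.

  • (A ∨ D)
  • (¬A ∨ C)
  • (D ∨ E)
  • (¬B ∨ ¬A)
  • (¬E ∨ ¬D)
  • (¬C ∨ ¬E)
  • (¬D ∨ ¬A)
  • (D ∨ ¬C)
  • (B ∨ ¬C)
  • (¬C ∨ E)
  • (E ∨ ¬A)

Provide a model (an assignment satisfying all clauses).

Branch on A: take A = False.
  then D is forced to True.
  then E is forced to False.
  then C is forced to False.
B is now unconstrained; take B = True.

A=0, B=1, C=0, D=1, E=0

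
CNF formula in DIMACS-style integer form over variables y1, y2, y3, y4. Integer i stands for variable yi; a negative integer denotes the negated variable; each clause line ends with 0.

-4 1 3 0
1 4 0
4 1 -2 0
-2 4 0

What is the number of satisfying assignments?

8

Satisfying assignments:
  y1=0 y2=0 y3=1 y4=1
  y1=0 y2=1 y3=1 y4=1
  y1=1 y2=0 y3=0 y4=0
  y1=1 y2=0 y3=0 y4=1
  y1=1 y2=0 y3=1 y4=0
  y1=1 y2=0 y3=1 y4=1
  y1=1 y2=1 y3=0 y4=1
  y1=1 y2=1 y3=1 y4=1
Count: 8.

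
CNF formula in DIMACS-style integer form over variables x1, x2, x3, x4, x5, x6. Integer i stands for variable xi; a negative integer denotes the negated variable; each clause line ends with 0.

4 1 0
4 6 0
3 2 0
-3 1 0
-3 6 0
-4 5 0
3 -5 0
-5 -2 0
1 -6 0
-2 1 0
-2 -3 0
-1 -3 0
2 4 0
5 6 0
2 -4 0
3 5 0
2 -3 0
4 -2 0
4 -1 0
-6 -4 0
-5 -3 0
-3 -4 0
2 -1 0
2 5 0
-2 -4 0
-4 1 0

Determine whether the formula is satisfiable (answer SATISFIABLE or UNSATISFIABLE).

x2 = True:
  propagation gives x5=False, x4=False; an empty clause results — contradiction.
x2 = False:
  propagation gives x3=True; an empty clause results — contradiction.
Every branch closes, so no satisfying assignment exists.

UNSATISFIABLE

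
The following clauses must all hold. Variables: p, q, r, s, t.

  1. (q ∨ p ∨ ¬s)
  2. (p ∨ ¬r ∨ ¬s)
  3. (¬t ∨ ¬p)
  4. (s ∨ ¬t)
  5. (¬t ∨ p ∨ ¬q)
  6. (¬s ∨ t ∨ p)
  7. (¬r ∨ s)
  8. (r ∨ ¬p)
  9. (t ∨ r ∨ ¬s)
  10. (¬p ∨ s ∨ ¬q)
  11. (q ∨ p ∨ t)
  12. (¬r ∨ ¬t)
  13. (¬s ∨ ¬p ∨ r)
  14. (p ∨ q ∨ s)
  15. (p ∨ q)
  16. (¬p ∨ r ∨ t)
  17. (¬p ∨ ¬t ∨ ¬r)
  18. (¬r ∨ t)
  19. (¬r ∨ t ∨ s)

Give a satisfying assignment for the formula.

Set p = False and propagate.
  then q is forced to True.
  then t is forced to False.
  then s is forced to False.
  then r is forced to False.
Every clause has at least one true literal under this assignment.
Check each clause:
  1. (¬s ∨ p ∨ q) — q is true.
  2. (¬s ∨ p ∨ ¬r) — ¬s is true.
  3. (¬t ∨ ¬p) — ¬t is true.
  4. (¬t ∨ s) — ¬t is true.
  5. (p ∨ ¬t ∨ ¬q) — ¬t is true.
  6. (p ∨ ¬s ∨ t) — ¬s is true.
  7. (s ∨ ¬r) — ¬r is true.
  8. (¬p ∨ r) — ¬p is true.
  9. (r ∨ ¬s ∨ t) — ¬s is true.
  10. (¬p ∨ ¬q ∨ s) — ¬p is true.
  11. (t ∨ p ∨ q) — q is true.
  12. (¬t ∨ ¬r) — ¬t is true.
  13. (¬p ∨ ¬s ∨ r) — ¬s is true.
  14. (p ∨ s ∨ q) — q is true.
  15. (q ∨ p) — q is true.
  16. (¬p ∨ r ∨ t) — ¬p is true.
  17. (¬r ∨ ¬p ∨ ¬t) — ¬t is true.
  18. (¬r ∨ t) — ¬r is true.
  19. (t ∨ ¬r ∨ s) — ¬r is true.

p=False, q=True, r=False, s=False, t=False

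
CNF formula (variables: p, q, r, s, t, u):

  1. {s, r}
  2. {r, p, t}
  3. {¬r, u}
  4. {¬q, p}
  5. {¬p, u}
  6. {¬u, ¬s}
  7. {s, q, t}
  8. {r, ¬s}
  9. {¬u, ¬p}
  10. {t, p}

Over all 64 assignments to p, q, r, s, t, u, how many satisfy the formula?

1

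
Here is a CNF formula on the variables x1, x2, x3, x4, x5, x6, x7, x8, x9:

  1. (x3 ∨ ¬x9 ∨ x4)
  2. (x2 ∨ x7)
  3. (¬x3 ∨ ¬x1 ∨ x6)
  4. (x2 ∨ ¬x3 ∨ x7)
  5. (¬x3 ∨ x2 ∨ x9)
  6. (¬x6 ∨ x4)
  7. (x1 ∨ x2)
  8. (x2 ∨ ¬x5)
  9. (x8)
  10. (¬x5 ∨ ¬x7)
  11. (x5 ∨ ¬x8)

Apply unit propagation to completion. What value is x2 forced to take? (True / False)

(x8) stands alone — x8 = True.
In (x5 ∨ ¬x8), ¬x8 is now false; x5 must hold, so x5 = True.
(x2 ∨ ¬x5) with x5 = True leaves only x2, so x2 = True.

True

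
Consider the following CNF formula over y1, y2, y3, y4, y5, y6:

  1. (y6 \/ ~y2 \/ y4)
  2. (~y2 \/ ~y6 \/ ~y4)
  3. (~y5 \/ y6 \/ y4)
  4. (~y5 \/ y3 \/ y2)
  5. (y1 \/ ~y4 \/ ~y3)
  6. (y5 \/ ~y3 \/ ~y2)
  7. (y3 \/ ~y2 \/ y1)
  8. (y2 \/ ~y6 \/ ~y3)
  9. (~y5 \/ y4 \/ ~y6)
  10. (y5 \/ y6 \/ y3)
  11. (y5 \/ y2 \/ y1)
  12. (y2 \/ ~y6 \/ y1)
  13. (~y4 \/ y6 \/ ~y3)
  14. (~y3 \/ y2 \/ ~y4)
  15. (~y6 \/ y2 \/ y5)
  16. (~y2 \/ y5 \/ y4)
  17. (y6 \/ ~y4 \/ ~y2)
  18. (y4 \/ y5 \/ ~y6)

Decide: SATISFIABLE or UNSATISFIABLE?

SATISFIABLE

y1 occurs only positively in the remaining clauses — set y1 = True.
Branch on y2: take y2 = False.
Branch on y3: take y3 = True.
  then y6 is forced to False.
  then y4 is forced to False.
  then y5 is forced to False.
Every clause has at least one true literal under this assignment.
So y1=True, y2=False, y3=True, y4=False, y5=False, y6=False is a satisfying assignment.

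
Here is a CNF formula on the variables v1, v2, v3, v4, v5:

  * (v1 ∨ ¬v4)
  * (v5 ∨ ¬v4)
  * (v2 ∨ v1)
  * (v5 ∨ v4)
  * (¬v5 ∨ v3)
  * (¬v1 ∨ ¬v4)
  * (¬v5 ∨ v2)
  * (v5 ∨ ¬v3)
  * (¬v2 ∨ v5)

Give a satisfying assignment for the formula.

v1 = 0, v2 = 1, v3 = 1, v4 = 0, v5 = 1

Check each clause:
  1. (¬v4 ∨ v1) — ¬v4 is true.
  2. (¬v4 ∨ v5) — ¬v4 is true.
  3. (v1 ∨ v2) — v2 is true.
  4. (v5 ∨ v4) — v5 is true.
  5. (¬v5 ∨ v3) — v3 is true.
  6. (¬v4 ∨ ¬v1) — ¬v4 is true.
  7. (v2 ∨ ¬v5) — v2 is true.
  8. (¬v3 ∨ v5) — v5 is true.
  9. (¬v2 ∨ v5) — v5 is true.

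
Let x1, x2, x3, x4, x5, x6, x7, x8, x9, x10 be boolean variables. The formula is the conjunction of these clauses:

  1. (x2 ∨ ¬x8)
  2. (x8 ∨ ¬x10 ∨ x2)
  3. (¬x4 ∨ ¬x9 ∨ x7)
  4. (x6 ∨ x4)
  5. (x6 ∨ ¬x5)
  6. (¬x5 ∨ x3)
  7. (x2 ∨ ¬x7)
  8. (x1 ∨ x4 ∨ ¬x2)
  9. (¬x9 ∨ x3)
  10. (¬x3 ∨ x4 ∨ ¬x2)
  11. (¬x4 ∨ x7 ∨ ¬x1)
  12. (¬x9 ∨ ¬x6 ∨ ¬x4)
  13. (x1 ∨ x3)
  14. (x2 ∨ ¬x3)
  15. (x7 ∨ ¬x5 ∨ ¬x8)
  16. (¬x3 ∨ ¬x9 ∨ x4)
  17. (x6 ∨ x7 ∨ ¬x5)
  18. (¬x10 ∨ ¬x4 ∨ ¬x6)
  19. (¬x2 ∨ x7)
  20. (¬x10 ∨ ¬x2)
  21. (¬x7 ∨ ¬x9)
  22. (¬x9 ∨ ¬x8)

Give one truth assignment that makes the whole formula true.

x1=T, x2=T, x3=T, x4=T, x5=F, x6=T, x7=T, x8=F, x9=F, x10=F

Check each clause:
  1. (¬x8 ∨ x2) — ¬x8 is true.
  2. (x2 ∨ ¬x10 ∨ x8) — x2 is true.
  3. (¬x9 ∨ x7 ∨ ¬x4) — x7 is true.
  4. (x6 ∨ x4) — x4 is true.
  5. (¬x5 ∨ x6) — ¬x5 is true.
  6. (¬x5 ∨ x3) — x3 is true.
  7. (¬x7 ∨ x2) — x2 is true.
  8. (x4 ∨ x1 ∨ ¬x2) — x1 is true.
  9. (¬x9 ∨ x3) — x3 is true.
  10. (¬x2 ∨ ¬x3 ∨ x4) — x4 is true.
  11. (¬x1 ∨ ¬x4 ∨ x7) — x7 is true.
  12. (¬x6 ∨ ¬x4 ∨ ¬x9) — ¬x9 is true.
  13. (x1 ∨ x3) — x1 is true.
  14. (x2 ∨ ¬x3) — x2 is true.
  15. (¬x5 ∨ ¬x8 ∨ x7) — ¬x8 is true.
  16. (¬x9 ∨ x4 ∨ ¬x3) — x4 is true.
  17. (x7 ∨ x6 ∨ ¬x5) — ¬x5 is true.
  18. (¬x4 ∨ ¬x6 ∨ ¬x10) — ¬x10 is true.
  19. (¬x2 ∨ x7) — x7 is true.
  20. (¬x2 ∨ ¬x10) — ¬x10 is true.
  21. (¬x9 ∨ ¬x7) — ¬x9 is true.
  22. (¬x9 ∨ ¬x8) — ¬x8 is true.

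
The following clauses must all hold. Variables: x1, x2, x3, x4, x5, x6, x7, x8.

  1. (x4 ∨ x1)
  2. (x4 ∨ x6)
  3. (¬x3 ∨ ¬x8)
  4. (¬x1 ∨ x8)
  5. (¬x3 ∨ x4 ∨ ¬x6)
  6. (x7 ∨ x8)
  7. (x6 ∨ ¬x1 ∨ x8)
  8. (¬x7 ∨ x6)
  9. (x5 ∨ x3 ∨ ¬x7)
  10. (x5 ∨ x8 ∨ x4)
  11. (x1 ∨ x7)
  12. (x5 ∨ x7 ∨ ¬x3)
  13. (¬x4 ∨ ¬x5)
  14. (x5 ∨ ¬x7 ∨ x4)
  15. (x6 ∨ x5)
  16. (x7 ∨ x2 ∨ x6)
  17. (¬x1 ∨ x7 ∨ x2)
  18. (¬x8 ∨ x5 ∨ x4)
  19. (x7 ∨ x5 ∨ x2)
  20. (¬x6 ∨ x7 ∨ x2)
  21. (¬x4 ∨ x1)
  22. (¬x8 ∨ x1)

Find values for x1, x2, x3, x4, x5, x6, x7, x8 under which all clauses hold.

x1=T, x2=T, x3=F, x4=T, x5=F, x6=T, x7=F, x8=T

Check each clause:
  1. (x4 ∨ x1) — x1 is true.
  2. (x6 ∨ x4) — x4 is true.
  3. (¬x8 ∨ ¬x3) — ¬x3 is true.
  4. (¬x1 ∨ x8) — x8 is true.
  5. (¬x6 ∨ ¬x3 ∨ x4) — x4 is true.
  6. (x7 ∨ x8) — x8 is true.
  7. (x6 ∨ ¬x1 ∨ x8) — x8 is true.
  8. (¬x7 ∨ x6) — ¬x7 is true.
  9. (x5 ∨ ¬x7 ∨ x3) — ¬x7 is true.
  10. (x4 ∨ x8 ∨ x5) — x8 is true.
  11. (x1 ∨ x7) — x1 is true.
  12. (x7 ∨ x5 ∨ ¬x3) — ¬x3 is true.
  13. (¬x4 ∨ ¬x5) — ¬x5 is true.
  14. (x5 ∨ ¬x7 ∨ x4) — ¬x7 is true.
  15. (x6 ∨ x5) — x6 is true.
  16. (x6 ∨ x2 ∨ x7) — x2 is true.
  17. (¬x1 ∨ x2 ∨ x7) — x2 is true.
  18. (x4 ∨ x5 ∨ ¬x8) — x4 is true.
  19. (x5 ∨ x7 ∨ x2) — x2 is true.
  20. (¬x6 ∨ x7 ∨ x2) — x2 is true.
  21. (x1 ∨ ¬x4) — x1 is true.
  22. (x1 ∨ ¬x8) — x1 is true.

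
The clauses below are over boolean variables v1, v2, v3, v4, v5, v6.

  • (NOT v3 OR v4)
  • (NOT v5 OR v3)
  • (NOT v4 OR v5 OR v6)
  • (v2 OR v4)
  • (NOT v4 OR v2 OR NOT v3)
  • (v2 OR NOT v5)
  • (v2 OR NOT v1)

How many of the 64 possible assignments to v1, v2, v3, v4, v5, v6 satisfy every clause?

13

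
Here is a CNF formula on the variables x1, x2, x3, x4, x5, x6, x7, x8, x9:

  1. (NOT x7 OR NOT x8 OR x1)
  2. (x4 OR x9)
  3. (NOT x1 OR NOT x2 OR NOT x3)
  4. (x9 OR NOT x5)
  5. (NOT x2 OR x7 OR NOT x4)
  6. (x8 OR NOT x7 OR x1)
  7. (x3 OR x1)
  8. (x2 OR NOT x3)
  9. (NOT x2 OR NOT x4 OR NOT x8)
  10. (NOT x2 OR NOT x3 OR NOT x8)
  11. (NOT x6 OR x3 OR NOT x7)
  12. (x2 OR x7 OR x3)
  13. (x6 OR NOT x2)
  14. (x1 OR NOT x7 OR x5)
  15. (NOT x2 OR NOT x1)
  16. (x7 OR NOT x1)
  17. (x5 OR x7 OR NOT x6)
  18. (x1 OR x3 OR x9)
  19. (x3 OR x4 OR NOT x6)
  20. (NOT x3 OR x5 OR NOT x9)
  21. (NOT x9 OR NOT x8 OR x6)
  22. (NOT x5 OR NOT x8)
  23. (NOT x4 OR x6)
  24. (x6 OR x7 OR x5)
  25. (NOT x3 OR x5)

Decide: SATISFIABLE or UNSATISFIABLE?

SATISFIABLE

Set x1 = True and propagate.
  then x2 is forced to False.
  then x3 is forced to False.
  then x7 is forced to True.
  then x6 is forced to False.
  then x4 is forced to False.
  then x9 is forced to True.
  then x8 is forced to False.
x5 is now unconstrained; take x5 = True.
Every clause has at least one true literal under this assignment.
So x1=True, x2=False, x3=False, x4=False, x5=True, x6=False, x7=True, x8=False, x9=True is a satisfying assignment.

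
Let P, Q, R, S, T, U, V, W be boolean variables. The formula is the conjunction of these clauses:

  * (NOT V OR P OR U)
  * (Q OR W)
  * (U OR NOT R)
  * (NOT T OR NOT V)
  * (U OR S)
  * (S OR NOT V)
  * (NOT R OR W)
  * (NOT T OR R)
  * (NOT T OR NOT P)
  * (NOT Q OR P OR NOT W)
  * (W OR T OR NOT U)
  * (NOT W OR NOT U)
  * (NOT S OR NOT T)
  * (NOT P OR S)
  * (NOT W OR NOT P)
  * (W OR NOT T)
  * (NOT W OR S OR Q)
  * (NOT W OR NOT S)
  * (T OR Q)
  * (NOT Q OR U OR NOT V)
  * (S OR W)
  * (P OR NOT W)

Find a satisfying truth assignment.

Pure literal: V appears only negated; assign V = False.
Set P = False and propagate.
  then W is forced to False.
  then Q is forced to True.
  then R is forced to False.
  then T is forced to False.
  then U is forced to False.
  then S is forced to True.
Check each clause:
  1. (NOT V OR P OR U) — NOT V is true.
  2. (Q OR W) — Q is true.
  3. (U OR NOT R) — NOT R is true.
  4. (NOT V OR NOT T) — NOT V is true.
  5. (S OR U) — S is true.
  6. (NOT V OR S) — NOT V is true.
  7. (NOT R OR W) — NOT R is true.
  8. (R OR NOT T) — NOT T is true.
  9. (NOT P OR NOT T) — NOT T is true.
  10. (NOT W OR P OR NOT Q) — NOT W is true.
  11. (T OR W OR NOT U) — NOT U is true.
  12. (NOT U OR NOT W) — NOT W is true.
  13. (NOT S OR NOT T) — NOT T is true.
  14. (NOT P OR S) — S is true.
  15. (NOT W OR NOT P) — NOT W is true.
  16. (NOT T OR W) — NOT T is true.
  17. (S OR NOT W OR Q) — NOT W is true.
  18. (NOT W OR NOT S) — NOT W is true.
  19. (T OR Q) — Q is true.
  20. (NOT V OR U OR NOT Q) — NOT V is true.
  21. (S OR W) — S is true.
  22. (P OR NOT W) — NOT W is true.

P=0, Q=1, R=0, S=1, T=0, U=0, V=0, W=0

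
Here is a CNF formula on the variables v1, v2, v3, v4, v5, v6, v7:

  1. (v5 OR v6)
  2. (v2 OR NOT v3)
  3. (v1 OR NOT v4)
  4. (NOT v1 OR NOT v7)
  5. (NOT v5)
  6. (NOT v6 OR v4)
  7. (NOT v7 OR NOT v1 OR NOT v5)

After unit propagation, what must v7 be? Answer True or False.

(NOT v5) is a unit clause: v5 = False.
In (v6 OR v5), v5 is now false; v6 must hold, so v6 = True.
In (NOT v6 OR v4), NOT v6 is now false; v4 must hold, so v4 = True.
(NOT v4 OR v1): since v4 = True, the clause reduces to (v1). v1 = True.
(NOT v7 OR NOT v1) with v1 = True leaves only NOT v7, so v7 = False.

False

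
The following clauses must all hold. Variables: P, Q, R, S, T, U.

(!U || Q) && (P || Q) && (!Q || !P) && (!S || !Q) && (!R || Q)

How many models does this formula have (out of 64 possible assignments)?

12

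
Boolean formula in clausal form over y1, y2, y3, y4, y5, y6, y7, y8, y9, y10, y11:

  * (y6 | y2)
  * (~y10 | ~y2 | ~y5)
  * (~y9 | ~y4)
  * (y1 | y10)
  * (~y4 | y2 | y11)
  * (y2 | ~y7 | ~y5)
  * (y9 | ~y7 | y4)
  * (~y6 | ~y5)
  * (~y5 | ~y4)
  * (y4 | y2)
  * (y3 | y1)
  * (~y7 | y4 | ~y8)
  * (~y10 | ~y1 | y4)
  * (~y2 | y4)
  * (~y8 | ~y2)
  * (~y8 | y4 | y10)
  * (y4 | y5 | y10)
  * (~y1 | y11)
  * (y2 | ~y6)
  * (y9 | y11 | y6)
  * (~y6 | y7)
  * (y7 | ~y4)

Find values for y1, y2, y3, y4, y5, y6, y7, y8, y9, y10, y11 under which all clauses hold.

y3 occurs only positively in the remaining clauses — set y3 = True.
Pure literal: y8 appears only negated; assign y8 = False.
Try y1 = False.
  then y10 is forced to True.
Set y2 = True and propagate.
  then y5 is forced to False.
  then y4 is forced to True.
  then y9 is forced to False.
  then y7 is forced to True.
Branch on y6: take y6 = True.
y11 is now unconstrained; take y11 = False.

y1=False, y2=True, y3=True, y4=True, y5=False, y6=True, y7=True, y8=False, y9=False, y10=True, y11=False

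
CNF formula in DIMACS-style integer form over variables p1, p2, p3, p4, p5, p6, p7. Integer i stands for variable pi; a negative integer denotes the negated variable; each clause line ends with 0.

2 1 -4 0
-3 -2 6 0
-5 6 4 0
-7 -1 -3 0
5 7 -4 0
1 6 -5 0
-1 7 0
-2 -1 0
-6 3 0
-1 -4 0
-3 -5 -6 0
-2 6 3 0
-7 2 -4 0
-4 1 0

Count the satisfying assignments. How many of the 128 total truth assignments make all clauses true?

9

Case analysis on p1 and p4:
  p1=T, p4=T: a clause becomes empty — 0.
  p1=T, p4=F: remaining (p2,p3,p5,p6,p7) ∈ {(F,F,F,F,T)} — 1.
  p1=F, p4=T: a clause becomes empty — 0.
  p1=F, p4=F: p7 free; 4 ways for (p2,p3,p5,p6) × 2^1 = 8.
Total: 0 + 1 + 0 + 8 = 9.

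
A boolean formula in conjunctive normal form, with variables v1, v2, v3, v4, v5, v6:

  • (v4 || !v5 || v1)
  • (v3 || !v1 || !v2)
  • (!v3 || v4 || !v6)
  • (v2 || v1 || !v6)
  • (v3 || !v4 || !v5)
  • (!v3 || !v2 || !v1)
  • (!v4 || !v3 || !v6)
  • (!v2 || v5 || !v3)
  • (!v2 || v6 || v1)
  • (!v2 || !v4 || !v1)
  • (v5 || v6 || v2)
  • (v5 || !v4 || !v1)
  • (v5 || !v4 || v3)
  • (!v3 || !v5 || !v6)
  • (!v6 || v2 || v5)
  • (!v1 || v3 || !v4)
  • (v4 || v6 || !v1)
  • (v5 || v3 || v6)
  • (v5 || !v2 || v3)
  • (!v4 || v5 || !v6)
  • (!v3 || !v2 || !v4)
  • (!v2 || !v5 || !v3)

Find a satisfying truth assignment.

v1=True, v2=False, v3=True, v4=True, v5=True, v6=False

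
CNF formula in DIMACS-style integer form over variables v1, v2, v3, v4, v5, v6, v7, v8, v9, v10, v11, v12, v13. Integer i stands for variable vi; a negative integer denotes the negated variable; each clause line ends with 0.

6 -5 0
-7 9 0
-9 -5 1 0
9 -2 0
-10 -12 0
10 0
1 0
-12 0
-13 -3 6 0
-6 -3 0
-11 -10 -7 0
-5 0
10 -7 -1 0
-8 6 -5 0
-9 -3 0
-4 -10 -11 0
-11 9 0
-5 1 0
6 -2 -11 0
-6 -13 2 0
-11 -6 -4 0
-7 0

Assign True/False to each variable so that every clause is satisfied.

v1 = True  v2 = False  v3 = False  v4 = False  v5 = False  v6 = False  v7 = False  v8 = False  v9 = True  v10 = True  v11 = False  v12 = False  v13 = False

Unit propagation: (v10) forces v10 = True.
The clause (~v12) is unit: v12 must be False.
The clause (v1) is unit: v1 must be True.
The clause (~v5) is unit: v5 must be False.
(~v7) is a unit clause, so v7 = False.
v3 occurs only negated in the remaining clauses — set v3 = False.
v4 occurs only negated in the remaining clauses — set v4 = False.
Branch on v2: take v2 = False.
Branch on v6: take v6 = False.
Branch on v9: take v9 = True.
v8, v11, v13 are now unconstrained; take v8 = False, v11 = False, v13 = False.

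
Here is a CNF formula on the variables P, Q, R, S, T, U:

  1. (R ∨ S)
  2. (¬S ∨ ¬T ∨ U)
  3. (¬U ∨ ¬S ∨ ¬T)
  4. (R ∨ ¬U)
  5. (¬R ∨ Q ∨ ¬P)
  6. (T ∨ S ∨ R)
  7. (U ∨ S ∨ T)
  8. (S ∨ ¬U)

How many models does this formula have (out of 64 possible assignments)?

Split on S, then U.
  S=1, U=1: remaining (P,Q,R,T) ∈ {(0,0,1,0); (0,1,1,0); (1,1,1,0)} — 3.
  S=1, U=0: 7 of the 16 assignments to (P,Q,R,T) work.
  S=0, U=1: a clause becomes empty — 0.
  S=0, U=0: remaining (P,Q,R,T) ∈ {(0,0,1,1); (0,1,1,1); (1,1,1,1)} — 3.
Total: 3 + 7 + 0 + 3 = 13.

13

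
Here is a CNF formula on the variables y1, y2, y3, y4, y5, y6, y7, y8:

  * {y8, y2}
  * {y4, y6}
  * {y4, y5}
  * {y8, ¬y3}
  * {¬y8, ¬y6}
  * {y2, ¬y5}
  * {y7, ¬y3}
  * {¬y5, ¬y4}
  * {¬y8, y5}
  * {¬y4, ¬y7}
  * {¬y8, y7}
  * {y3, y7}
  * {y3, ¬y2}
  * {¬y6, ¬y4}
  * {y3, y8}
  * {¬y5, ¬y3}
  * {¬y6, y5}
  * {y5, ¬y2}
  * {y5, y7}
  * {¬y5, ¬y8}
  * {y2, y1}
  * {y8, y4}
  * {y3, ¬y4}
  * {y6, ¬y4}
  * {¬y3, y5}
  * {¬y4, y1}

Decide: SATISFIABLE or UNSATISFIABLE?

y5 = True:
  propagation gives y2=True, y4=False, y6=True, y8=False; an empty clause results — contradiction.
y5 = False:
  propagation gives y4=True, y8=False, y2=True; an empty clause results — contradiction.
Every branch closes, so no satisfying assignment exists.

UNSATISFIABLE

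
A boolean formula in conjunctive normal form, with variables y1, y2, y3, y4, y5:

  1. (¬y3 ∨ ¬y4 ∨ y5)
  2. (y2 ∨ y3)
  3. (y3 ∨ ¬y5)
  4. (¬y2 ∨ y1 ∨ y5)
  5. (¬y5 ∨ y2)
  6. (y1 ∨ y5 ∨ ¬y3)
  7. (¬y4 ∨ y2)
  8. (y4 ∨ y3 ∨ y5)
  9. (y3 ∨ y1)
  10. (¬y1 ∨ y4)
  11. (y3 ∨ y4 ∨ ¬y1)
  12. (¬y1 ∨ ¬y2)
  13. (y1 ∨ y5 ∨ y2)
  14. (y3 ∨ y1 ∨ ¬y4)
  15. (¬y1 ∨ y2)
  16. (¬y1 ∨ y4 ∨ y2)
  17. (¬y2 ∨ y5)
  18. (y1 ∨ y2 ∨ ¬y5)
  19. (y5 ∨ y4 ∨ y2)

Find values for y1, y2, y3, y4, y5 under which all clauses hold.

Set y1 = False and propagate.
  then y3 is forced to True.
  then y5 is forced to True.
  then y2 is forced to True.
y4 is now unconstrained; take y4 = True.
Check each clause:
  1. (y5 ∨ ¬y4 ∨ ¬y3) — y5 is true.
  2. (y3 ∨ y2) — y2 is true.
  3. (¬y5 ∨ y3) — y3 is true.
  4. (y5 ∨ y1 ∨ ¬y2) — y5 is true.
  5. (¬y5 ∨ y2) — y2 is true.
  6. (¬y3 ∨ y1 ∨ y5) — y5 is true.
  7. (¬y4 ∨ y2) — y2 is true.
  8. (y4 ∨ y5 ∨ y3) — y3 is true.
  9. (y1 ∨ y3) — y3 is true.
  10. (y4 ∨ ¬y1) — y4 is true.
  11. (¬y1 ∨ y3 ∨ y4) — y3 is true.
  12. (¬y2 ∨ ¬y1) — ¬y1 is true.
  13. (y1 ∨ y5 ∨ y2) — y2 is true.
  14. (¬y4 ∨ y1 ∨ y3) — y3 is true.
  15. (¬y1 ∨ y2) — y2 is true.
  16. (y4 ∨ y2 ∨ ¬y1) — y2 is true.
  17. (y5 ∨ ¬y2) — y5 is true.
  18. (¬y5 ∨ y2 ∨ y1) — y2 is true.
  19. (y4 ∨ y2 ∨ y5) — y2 is true.

y1=False  y2=True  y3=True  y4=True  y5=True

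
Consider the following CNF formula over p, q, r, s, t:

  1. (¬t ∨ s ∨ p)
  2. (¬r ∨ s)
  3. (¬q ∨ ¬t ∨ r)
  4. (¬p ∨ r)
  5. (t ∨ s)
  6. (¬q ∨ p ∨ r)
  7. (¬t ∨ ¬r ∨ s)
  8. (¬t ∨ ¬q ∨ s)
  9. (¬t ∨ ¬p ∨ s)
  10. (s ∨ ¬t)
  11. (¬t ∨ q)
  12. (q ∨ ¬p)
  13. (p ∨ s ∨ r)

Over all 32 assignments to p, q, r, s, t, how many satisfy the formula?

The models are:
  p=F q=F r=F s=T t=F
  p=F q=F r=T s=T t=F
  p=F q=T r=T s=T t=F
  p=F q=T r=T s=T t=T
  p=T q=T r=T s=T t=F
  p=T q=T r=T s=T t=T
Count: 6.

6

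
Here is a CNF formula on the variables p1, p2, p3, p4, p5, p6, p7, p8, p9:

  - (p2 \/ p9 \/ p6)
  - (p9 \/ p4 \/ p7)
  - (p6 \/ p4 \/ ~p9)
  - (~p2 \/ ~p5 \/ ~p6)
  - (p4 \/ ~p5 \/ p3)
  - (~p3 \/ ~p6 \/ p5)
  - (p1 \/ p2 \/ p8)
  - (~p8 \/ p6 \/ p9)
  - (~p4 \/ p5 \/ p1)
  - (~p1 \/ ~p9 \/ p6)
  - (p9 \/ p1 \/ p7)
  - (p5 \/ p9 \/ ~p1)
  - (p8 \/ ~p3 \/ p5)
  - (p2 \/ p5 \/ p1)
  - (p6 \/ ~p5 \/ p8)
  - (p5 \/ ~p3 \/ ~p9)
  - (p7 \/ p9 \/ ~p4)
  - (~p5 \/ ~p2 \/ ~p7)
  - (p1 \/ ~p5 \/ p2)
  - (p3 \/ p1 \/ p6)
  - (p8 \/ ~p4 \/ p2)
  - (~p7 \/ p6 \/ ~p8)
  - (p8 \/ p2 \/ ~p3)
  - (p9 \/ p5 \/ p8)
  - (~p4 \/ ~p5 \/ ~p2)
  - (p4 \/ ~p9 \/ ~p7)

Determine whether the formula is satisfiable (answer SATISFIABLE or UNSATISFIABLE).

Branch on p1: take p1 = True.
Set p2 = True and propagate.
Branch on p3: take p3 = False.
For the remaining variables, p4 = True, p5 = False, p6 = True, p7 = True, p8 = True, p9 = True works.
So p1 = T, p2 = T, p3 = F, p4 = T, p5 = F, p6 = T, p7 = T, p8 = T, p9 = T is a satisfying assignment.

SATISFIABLE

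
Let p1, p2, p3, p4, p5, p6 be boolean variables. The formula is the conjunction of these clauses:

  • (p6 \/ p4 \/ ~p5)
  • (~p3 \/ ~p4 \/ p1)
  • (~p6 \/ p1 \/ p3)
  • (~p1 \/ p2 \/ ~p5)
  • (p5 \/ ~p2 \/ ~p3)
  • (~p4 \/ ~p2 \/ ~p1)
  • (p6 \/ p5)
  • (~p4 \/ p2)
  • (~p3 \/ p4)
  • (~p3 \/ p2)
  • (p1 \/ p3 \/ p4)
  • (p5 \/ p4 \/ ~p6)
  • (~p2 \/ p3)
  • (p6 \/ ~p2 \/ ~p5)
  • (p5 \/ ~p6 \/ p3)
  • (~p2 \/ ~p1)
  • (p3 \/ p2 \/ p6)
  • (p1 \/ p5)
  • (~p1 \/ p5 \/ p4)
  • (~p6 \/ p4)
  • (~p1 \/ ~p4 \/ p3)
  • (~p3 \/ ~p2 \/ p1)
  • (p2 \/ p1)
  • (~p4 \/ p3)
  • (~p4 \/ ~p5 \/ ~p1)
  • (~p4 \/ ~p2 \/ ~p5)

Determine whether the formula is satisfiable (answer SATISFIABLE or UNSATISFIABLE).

p4 = True:
  propagation gives p2=True, p1=False, p3=False; an empty clause results — contradiction.
p4 = False:
  propagation gives p3=False, p1=True, p2=False, p5=False; an empty clause results — contradiction.
Every branch closes, so no satisfying assignment exists.

UNSATISFIABLE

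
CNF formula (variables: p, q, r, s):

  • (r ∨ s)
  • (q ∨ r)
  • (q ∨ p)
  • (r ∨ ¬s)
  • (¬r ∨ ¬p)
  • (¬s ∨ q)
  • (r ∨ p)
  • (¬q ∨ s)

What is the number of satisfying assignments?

1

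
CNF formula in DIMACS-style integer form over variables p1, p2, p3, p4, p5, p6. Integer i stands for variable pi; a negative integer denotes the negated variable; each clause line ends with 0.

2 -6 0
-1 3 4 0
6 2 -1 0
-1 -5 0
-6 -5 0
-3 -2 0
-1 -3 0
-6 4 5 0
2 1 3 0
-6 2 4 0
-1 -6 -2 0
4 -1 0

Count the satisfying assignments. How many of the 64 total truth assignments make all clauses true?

Case analysis on p1 and p2:
  p1=1, p2=1: remaining (p3,p4,p5,p6) ∈ {(0,1,0,0)} — 1.
  p1=1, p2=0: a clause becomes empty — 0.
  p1=0, p2=1: 5 of the 16 assignments to (p3,p4,p5,p6) work.
  p1=0, p2=0: remaining (p3,p4,p5,p6) ∈ {(1,0,0,0); (1,0,1,0); (1,1,0,0); (1,1,1,0)} — 4.
Total: 1 + 0 + 5 + 4 = 10.

10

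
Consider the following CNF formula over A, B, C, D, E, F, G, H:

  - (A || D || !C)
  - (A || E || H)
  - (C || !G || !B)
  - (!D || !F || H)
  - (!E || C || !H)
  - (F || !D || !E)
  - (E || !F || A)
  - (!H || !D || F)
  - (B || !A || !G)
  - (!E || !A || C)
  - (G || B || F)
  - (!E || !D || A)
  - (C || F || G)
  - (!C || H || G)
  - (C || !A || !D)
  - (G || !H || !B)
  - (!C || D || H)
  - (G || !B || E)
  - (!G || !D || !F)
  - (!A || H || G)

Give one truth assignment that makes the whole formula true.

A=F, B=F, C=F, D=F, E=T, F=T, G=T, H=F

Check each clause:
  1. (D || !C || A) — !C is true.
  2. (A || H || E) — E is true.
  3. (!G || C || !B) — !B is true.
  4. (H || !F || !D) — !D is true.
  5. (C || !E || !H) — !H is true.
  6. (!D || F || !E) — !D is true.
  7. (E || A || !F) — E is true.
  8. (!H || F || !D) — !H is true.
  9. (!G || B || !A) — !A is true.
  10. (!A || C || !E) — !A is true.
  11. (F || G || B) — F is true.
  12. (!D || !E || A) — !D is true.
  13. (C || G || F) — F is true.
  14. (H || !C || G) — !C is true.
  15. (!A || C || !D) — !D is true.
  16. (!H || !B || G) — !H is true.
  17. (!C || H || D) — !C is true.
  18. (!B || E || G) — E is true.
  19. (!D || !F || !G) — !D is true.
  20. (H || G || !A) — !A is true.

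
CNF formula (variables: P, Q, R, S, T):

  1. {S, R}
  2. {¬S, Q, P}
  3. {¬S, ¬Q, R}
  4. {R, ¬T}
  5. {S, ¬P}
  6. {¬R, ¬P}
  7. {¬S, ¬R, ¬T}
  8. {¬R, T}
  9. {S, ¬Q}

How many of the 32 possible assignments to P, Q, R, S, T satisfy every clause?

The models are:
  P=F Q=F R=T S=F T=T
  P=T Q=F R=F S=T T=F
That's 2 in total.

2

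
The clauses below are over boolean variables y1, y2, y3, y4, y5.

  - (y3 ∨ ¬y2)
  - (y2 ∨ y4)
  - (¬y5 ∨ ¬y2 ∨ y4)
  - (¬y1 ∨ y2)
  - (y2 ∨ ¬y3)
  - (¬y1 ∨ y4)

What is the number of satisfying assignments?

The models are:
  y1=0 y2=0 y3=0 y4=1 y5=0
  y1=0 y2=0 y3=0 y4=1 y5=1
  y1=0 y2=1 y3=1 y4=0 y5=0
  y1=0 y2=1 y3=1 y4=1 y5=0
  y1=0 y2=1 y3=1 y4=1 y5=1
  y1=1 y2=1 y3=1 y4=1 y5=0
  y1=1 y2=1 y3=1 y4=1 y5=1
That's 7 in total.

7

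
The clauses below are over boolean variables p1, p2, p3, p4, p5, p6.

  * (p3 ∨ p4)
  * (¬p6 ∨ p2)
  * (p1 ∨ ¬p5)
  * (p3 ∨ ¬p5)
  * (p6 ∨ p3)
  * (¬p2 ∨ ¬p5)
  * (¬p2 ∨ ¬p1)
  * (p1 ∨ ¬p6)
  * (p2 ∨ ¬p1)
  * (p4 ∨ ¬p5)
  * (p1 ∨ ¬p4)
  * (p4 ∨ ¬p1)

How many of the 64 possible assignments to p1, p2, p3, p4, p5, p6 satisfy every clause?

2

The models are:
  p1=0 p2=0 p3=1 p4=0 p5=0 p6=0
  p1=0 p2=1 p3=1 p4=0 p5=0 p6=0
That's 2 in total.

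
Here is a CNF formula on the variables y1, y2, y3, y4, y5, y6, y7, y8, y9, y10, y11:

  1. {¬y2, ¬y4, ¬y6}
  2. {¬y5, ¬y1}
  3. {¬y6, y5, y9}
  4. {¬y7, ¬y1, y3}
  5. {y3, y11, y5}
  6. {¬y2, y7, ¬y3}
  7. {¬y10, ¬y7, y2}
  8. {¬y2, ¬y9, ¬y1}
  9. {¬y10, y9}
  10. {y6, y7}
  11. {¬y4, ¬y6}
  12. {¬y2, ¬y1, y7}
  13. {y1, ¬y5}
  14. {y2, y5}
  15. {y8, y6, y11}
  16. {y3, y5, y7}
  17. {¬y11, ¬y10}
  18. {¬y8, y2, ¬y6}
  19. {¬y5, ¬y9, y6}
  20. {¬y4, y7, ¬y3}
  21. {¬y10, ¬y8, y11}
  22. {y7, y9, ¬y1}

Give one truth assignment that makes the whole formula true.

y1 = False  y2 = True  y3 = True  y4 = True  y5 = False  y6 = False  y7 = True  y8 = False  y9 = False  y10 = False  y11 = True

Check each clause:
  1. {¬y6, ¬y4, ¬y2} — ¬y6 is true.
  2. {¬y5, ¬y1} — ¬y5 is true.
  3. {y5, y9, ¬y6} — ¬y6 is true.
  4. {¬y7, ¬y1, y3} — y3 is true.
  5. {y5, y11, y3} — y3 is true.
  6. {¬y3, ¬y2, y7} — y7 is true.
  7. {¬y7, ¬y10, y2} — y2 is true.
  8. {¬y1, ¬y9, ¬y2} — ¬y1 is true.
  9. {y9, ¬y10} — ¬y10 is true.
  10. {y6, y7} — y7 is true.
  11. {¬y6, ¬y4} — ¬y6 is true.
  12. {¬y1, ¬y2, y7} — ¬y1 is true.
  13. {y1, ¬y5} — ¬y5 is true.
  14. {y2, y5} — y2 is true.
  15. {y8, y11, y6} — y11 is true.
  16. {y3, y7, y5} — y3 is true.
  17. {¬y10, ¬y11} — ¬y10 is true.
  18. {¬y8, ¬y6, y2} — ¬y8 is true.
  19. {y6, ¬y5, ¬y9} — ¬y5 is true.
  20. {¬y3, y7, ¬y4} — y7 is true.
  21. {¬y10, ¬y8, y11} — ¬y8 is true.
  22. {y9, ¬y1, y7} — ¬y1 is true.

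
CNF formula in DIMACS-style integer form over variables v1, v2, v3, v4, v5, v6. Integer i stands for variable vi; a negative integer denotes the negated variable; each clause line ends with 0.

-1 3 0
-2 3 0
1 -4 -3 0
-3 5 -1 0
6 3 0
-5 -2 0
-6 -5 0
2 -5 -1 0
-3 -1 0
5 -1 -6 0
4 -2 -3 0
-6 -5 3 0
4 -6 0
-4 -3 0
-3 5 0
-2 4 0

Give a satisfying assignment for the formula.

v1 = False, v2 = False, v3 = False, v4 = True, v5 = False, v6 = True

Set v1 = False and propagate.
For the remaining variables, v2 = False, v3 = False, v4 = True, v5 = False, v6 = True works.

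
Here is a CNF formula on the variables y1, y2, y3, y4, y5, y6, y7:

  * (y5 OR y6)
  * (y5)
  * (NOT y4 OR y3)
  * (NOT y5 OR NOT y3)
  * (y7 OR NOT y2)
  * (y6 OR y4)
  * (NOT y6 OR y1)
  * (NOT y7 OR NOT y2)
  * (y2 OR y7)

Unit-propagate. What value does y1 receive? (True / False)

True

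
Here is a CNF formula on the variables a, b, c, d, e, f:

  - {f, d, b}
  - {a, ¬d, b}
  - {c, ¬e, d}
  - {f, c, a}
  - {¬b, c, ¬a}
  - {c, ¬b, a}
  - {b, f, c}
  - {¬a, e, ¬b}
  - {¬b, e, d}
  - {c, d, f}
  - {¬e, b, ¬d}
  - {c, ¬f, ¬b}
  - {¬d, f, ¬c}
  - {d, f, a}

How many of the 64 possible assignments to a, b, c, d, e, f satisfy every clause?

14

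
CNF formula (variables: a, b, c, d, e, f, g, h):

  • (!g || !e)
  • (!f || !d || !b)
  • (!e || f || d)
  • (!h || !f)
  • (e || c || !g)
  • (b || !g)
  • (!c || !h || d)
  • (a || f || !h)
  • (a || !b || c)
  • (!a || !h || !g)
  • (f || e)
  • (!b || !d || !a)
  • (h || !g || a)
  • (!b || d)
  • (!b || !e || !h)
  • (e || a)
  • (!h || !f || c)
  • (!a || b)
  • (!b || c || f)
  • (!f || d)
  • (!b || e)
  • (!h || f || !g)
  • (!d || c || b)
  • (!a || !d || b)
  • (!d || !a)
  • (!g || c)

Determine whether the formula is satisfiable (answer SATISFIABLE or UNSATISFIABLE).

SATISFIABLE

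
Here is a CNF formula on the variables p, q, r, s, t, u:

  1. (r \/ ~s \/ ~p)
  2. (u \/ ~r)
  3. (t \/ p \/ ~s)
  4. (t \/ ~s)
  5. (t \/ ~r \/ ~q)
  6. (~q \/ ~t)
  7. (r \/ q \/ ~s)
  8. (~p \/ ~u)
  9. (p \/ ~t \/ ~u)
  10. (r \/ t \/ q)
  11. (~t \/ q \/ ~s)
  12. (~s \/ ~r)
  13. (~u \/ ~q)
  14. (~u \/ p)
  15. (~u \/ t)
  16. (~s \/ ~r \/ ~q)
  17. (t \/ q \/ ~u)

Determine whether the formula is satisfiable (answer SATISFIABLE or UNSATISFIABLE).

SATISFIABLE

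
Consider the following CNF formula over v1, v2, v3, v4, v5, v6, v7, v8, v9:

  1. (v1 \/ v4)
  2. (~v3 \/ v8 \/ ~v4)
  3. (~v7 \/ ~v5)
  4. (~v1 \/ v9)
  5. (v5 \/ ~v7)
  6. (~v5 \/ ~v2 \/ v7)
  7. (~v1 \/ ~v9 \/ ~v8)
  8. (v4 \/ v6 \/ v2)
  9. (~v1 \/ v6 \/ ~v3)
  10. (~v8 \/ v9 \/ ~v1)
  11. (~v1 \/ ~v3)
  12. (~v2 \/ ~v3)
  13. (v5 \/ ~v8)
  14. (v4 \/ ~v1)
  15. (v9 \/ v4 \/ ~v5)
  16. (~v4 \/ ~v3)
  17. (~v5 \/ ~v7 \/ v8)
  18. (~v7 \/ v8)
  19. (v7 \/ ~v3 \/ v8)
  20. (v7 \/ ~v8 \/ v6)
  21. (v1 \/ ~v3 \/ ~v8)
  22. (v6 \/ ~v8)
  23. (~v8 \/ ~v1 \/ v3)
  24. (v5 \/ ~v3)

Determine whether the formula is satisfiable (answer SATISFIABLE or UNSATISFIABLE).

SATISFIABLE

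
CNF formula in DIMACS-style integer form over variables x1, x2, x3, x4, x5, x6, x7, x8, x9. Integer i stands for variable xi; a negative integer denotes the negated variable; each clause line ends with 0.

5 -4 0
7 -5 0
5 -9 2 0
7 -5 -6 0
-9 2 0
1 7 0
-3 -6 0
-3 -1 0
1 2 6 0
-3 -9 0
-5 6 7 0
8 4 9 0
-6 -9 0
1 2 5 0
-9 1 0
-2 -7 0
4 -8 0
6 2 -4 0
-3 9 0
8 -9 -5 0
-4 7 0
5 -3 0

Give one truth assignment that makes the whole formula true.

x3 occurs only negated in the remaining clauses — set x3 = False.
Set x1 = True and propagate.
Try x2 = False.
  then x9 is forced to False.
Set x4 = True and propagate.
  then x5 is forced to True.
  then x7 is forced to True.
  then x6 is forced to True.
x8 is now unconstrained; take x8 = True.

x1=True, x2=False, x3=False, x4=True, x5=True, x6=True, x7=True, x8=True, x9=False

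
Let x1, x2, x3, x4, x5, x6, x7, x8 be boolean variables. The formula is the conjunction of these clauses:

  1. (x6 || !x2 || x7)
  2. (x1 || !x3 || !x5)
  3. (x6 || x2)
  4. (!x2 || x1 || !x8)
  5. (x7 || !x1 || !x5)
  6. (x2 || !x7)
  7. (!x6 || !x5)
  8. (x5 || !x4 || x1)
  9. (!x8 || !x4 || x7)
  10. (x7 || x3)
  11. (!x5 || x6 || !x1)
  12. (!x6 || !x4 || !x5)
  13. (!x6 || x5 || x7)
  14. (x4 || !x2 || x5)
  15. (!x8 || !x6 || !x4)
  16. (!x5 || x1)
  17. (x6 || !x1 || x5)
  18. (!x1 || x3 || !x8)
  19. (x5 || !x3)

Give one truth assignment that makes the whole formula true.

x1=T, x2=T, x3=F, x4=T, x5=F, x6=T, x7=T, x8=F

Pure literal: x8 appears only negated; assign x8 = False.
Branch on x1: take x1 = True.
Branch on x2: take x2 = True.
Branch on x3: take x3 = False.
  then x7 is forced to True.
For the remaining variables, x4 = True, x5 = False, x6 = True works.
Every clause has at least one true literal under this assignment.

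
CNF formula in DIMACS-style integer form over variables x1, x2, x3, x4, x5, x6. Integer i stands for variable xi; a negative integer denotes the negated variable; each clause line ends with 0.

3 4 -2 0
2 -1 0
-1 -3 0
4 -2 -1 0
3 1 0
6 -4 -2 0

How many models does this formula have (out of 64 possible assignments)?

Split on x1, then x2.
  x1=T, x2=T: remaining (x3,x4,x5,x6) ∈ {(F,T,F,T); (F,T,T,T)} — 2.
  x1=T, x2=F: a clause becomes empty — 0.
  x1=F, x2=T: x5 free; 3 ways for (x3,x4,x6) × 2^1 = 6.
  x1=F, x2=F: forces x3=T; x4, x5, x6 free → 2^3 = 8.
Total: 2 + 0 + 6 + 8 = 16.

16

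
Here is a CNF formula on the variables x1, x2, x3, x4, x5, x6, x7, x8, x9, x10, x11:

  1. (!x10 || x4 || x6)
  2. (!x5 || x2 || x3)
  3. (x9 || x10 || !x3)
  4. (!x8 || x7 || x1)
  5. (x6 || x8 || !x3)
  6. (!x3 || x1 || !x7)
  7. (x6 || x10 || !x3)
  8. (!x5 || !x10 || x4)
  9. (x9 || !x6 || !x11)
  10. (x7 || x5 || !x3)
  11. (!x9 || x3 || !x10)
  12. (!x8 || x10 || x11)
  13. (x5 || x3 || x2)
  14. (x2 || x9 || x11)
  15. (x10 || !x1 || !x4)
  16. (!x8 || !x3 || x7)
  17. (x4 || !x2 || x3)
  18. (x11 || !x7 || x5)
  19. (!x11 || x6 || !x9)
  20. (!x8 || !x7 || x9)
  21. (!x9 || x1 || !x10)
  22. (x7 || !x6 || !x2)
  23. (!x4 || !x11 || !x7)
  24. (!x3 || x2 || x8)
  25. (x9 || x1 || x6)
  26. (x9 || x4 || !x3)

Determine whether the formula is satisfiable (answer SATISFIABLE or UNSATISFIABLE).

SATISFIABLE

Try x1 = True.
Try x2 = True.
Set x3 = True and propagate.
The remaining clauses are satisfied by x4 = False, x5 = False, x6 = True, x7 = True, x8 = True, x9 = True, x10 = False, x11 = True.
So x1=T, x2=T, x3=T, x4=F, x5=F, x6=T, x7=T, x8=T, x9=T, x10=F, x11=T is a satisfying assignment.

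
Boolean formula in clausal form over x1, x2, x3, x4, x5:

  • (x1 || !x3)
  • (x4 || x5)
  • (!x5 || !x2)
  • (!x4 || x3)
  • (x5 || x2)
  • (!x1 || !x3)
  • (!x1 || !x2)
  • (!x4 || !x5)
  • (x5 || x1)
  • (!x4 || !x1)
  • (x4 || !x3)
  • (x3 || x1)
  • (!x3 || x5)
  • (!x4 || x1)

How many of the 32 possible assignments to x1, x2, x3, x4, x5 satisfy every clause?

The models are:
  x1=T x2=F x3=F x4=F x5=T
That's 1 in total.

1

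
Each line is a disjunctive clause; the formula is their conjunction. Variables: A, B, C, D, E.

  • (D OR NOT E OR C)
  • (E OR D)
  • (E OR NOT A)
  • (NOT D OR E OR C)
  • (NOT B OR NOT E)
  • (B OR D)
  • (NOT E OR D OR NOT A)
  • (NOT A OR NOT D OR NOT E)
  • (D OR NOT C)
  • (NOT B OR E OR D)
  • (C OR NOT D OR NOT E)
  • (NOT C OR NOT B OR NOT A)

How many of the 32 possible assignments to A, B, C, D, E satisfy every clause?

3

The models are:
  A=F B=F C=T D=T E=F
  A=F B=F C=T D=T E=T
  A=F B=T C=T D=T E=F
Count: 3.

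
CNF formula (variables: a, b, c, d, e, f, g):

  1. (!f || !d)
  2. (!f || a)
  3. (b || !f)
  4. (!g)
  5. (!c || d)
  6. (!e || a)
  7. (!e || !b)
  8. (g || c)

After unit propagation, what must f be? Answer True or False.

(!g) is a unit clause: g = False.
(c || g) with g = False leaves only c, so c = True.
From (!c || d) and c = True: d = True.
In (!d || !f), !d is now false; !f must hold, so f = False.

False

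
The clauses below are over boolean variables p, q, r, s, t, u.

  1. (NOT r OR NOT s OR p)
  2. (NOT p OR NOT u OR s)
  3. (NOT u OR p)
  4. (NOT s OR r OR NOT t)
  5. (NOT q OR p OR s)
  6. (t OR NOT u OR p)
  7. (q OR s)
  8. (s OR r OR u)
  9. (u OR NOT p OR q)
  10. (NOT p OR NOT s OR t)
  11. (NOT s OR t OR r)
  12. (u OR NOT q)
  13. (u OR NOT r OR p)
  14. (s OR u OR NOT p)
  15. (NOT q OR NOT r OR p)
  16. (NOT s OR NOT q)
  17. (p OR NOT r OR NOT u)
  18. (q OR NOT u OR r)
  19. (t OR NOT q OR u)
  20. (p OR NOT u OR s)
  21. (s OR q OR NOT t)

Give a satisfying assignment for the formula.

p = 1, q = 0, r = 1, s = 1, t = 1, u = 1

Check each clause:
  1. (NOT r OR NOT s OR p) — p is true.
  2. (NOT p OR s OR NOT u) — s is true.
  3. (NOT u OR p) — p is true.
  4. (r OR NOT t OR NOT s) — r is true.
  5. (p OR NOT q OR s) — p is true.
  6. (p OR NOT u OR t) — p is true.
  7. (q OR s) — s is true.
  8. (u OR r OR s) — r is true.
  9. (q OR u OR NOT p) — u is true.
  10. (NOT s OR t OR NOT p) — t is true.
  11. (NOT s OR r OR t) — r is true.
  12. (u OR NOT q) — NOT q is true.
  13. (u OR NOT r OR p) — p is true.
  14. (s OR u OR NOT p) — s is true.
  15. (NOT q OR p OR NOT r) — p is true.
  16. (NOT q OR NOT s) — NOT q is true.
  17. (p OR NOT u OR NOT r) — p is true.
  18. (q OR NOT u OR r) — r is true.
  19. (NOT q OR u OR t) — t is true.
  20. (p OR NOT u OR s) — p is true.
  21. (s OR q OR NOT t) — s is true.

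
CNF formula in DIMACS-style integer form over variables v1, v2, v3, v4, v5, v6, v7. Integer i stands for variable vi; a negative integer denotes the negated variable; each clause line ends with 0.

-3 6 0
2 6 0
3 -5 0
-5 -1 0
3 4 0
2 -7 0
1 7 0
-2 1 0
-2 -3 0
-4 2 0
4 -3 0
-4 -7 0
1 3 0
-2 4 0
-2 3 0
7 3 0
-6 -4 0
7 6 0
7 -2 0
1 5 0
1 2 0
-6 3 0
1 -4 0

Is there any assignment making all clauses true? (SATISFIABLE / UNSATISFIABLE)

v2 = True:
  propagation gives v1=True, v5=False, v3=False; an empty clause results — contradiction.
v2 = False:
  propagation gives v6=True, v7=False, v1=True, v5=False; an empty clause results — contradiction.
Every branch closes, so no satisfying assignment exists.

UNSATISFIABLE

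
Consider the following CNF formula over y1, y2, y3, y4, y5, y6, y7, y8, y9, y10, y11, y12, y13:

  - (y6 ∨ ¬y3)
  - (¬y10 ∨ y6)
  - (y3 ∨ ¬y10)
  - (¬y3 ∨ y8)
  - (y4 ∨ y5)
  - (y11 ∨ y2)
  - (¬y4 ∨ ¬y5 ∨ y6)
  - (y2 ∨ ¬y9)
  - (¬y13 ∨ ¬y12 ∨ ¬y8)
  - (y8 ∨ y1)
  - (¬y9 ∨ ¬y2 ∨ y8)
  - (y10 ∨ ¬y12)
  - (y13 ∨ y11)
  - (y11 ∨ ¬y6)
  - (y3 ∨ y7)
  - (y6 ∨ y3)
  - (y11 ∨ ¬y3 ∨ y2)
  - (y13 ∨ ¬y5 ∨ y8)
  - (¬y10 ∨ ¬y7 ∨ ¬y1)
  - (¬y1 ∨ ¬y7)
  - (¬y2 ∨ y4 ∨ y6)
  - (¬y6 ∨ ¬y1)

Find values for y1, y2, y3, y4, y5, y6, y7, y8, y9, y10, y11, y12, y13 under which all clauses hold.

y1 = 0, y2 = 0, y3 = 1, y4 = 1, y5 = 0, y6 = 1, y7 = 1, y8 = 1, y9 = 0, y10 = 0, y11 = 1, y12 = 0, y13 = 1

Pure literal: y9 appears only negated; assign y9 = False.
y11 occurs only positively in the remaining clauses — set y11 = True.
Branch on y1: take y1 = False.
  then y8 is forced to True.
Try y2 = False.
The remaining clauses are satisfied by y3 = True, y4 = True, y5 = False, y6 = True, y7 = True, y10 = False, y12 = False, y13 = True.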